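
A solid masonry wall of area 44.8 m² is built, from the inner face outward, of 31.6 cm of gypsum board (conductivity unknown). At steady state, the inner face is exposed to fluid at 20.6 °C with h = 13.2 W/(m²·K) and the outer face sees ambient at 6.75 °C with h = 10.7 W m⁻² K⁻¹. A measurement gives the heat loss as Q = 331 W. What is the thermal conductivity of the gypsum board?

ΣR = ΔT/Q = |20.6 − 6.75|/331 = 0.04184 K/W
Known resistances:
  R_conv,in = 1/(hA) = 1/(13.2·44.8) = 0.001691 K/W
  R_conv,out = 1/(hA) = 1/(10.7·44.8) = 0.002086 K/W
R_gypsum board = ΣR − ΣR_known = 0.04184 − 0.003777 = 0.03806 K/W
L/(kA) = 0.03806 ⇒ k = 0.316/(0.03806·44.8) = 0.185 W/m·K

k = 0.185 W/m·K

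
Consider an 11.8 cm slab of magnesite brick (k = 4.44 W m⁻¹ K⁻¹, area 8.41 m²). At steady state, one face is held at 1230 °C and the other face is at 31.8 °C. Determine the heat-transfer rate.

Q = kA·ΔT/L = 4.44 × 8.41 × |1230 °C − 31.8 °C| / 0.118 = 3.79×10^5 W

Q = 3.79×10^5 W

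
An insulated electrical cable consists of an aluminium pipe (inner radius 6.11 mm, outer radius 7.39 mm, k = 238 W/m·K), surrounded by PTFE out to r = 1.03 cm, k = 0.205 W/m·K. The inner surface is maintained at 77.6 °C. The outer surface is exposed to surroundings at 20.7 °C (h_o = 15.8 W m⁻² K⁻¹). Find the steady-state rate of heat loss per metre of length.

Treat each layer as a resistance in series:
  R'_aluminium = ln(0.00739/0.00611)/(2πk) = 0.1902/(2π·238) = 1.272×10^-4 m·K/W
  R'_PTFE = ln(0.0103/0.00739)/(2πk) = 0.3320/(2π·0.205) = 0.2578 m·K/W
  R'_conv,out = 1/(2πr h) = 1/(2π·0.0103·15.8) = 0.9780 m·K/W
ΣR = 1.272×10^-4 + 0.2578 + 0.9780 = 1.236 m·K/W
Q' = ΔT/ΣR = (77.6 °C − 20.7 °C)/1.236 = 46.0 W/m

Q' = 46.0 W/m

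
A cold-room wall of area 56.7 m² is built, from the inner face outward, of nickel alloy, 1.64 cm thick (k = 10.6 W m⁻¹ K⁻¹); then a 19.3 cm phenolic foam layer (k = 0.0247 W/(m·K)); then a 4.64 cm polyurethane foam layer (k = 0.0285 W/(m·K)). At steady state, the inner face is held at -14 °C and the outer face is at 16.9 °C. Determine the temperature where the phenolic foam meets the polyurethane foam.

T = 11.6 °C

Series thermal resistances, inner to outer:
  R_nickel alloy = L/(kA) = 0.0164/(10.6·56.7) = 2.729×10^-5 K/W
  R_phenolic foam = L/(kA) = 0.193/(0.0247·56.7) = 0.1378 K/W
  R_polyurethane foam = L/(kA) = 0.0464/(0.0285·56.7) = 0.02871 K/W
ΣR = 2.729×10^-5 + 0.1378 + 0.02871 = 0.1665 K/W
Q = ΔT/ΣR = (-14 °C − 16.9 °C)/0.1665 = -185.6 W
From the inner boundary to the phenolic foam/polyurethane foam interface, ΣR_partial = 0.1378 K/W.
T_interface = T_in − Q·ΣR_partial = -14 °C − (-185.6)(0.1378) = 11.6 °C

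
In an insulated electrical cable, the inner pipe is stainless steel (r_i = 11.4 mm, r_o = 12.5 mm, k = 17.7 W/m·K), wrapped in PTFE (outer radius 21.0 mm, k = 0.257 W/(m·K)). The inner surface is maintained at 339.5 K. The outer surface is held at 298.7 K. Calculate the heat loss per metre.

Resistance network (inner→outer):
  R'_stainless steel = ln(0.0125/0.0114)/(2πk) = 0.09212/(2π·17.7) = 8.283×10^-4 m·K/W
  R'_PTFE = ln(0.0210/0.0125)/(2πk) = 0.5188/(2π·0.257) = 0.3213 m·K/W
ΣR = 8.283×10^-4 + 0.3213 = 0.3221 m·K/W
Q' = ΔT/ΣR = (339.5 K − 298.7 K)/0.3221 = 127 W/m

Q' = 127 W/m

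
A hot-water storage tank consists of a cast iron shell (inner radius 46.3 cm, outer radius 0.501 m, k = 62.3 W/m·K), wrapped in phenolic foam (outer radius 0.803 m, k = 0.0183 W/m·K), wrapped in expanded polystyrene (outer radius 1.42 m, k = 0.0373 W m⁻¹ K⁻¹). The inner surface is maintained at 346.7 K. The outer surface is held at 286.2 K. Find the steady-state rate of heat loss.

Series thermal resistances, inner to outer:
  R_cast iron = (1/0.463 − 1/0.501)/(4πk) = 0.1638/(4π·62.3) = 2.093×10^-4 K/W
  R_phenolic foam = (1/0.501 − 1/0.803)/(4πk) = 0.7507/(4π·0.0183) = 3.264 K/W
  R_expanded polystyrene = (1/0.803 − 1/1.42)/(4πk) = 0.5411/(4π·0.0373) = 1.154 K/W
ΣR = 2.093×10^-4 + 3.264 + 1.154 = 4.418 K/W
Q = ΔT/ΣR = (346.7 K − 286.2 K)/4.418 = 13.7 W

Q = 13.7 W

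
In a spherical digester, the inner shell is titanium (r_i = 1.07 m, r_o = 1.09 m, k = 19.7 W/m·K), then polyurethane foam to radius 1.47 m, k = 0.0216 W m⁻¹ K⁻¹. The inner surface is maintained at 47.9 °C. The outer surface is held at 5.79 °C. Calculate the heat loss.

Resistance network (inner→outer):
  R_titanium = (1/1.07 − 1/1.09)/(4πk) = 0.01715/(4π·19.7) = 6.927×10^-5 K/W
  R_polyurethane foam = (1/1.09 − 1/1.47)/(4πk) = 0.2372/(4π·0.0216) = 0.8737 K/W
ΣR = 6.927×10^-5 + 0.8737 = 0.8738 K/W
Q = ΔT/ΣR = (47.9 °C − 5.79 °C)/0.8738 = 48.2 W

Q = 48.2 W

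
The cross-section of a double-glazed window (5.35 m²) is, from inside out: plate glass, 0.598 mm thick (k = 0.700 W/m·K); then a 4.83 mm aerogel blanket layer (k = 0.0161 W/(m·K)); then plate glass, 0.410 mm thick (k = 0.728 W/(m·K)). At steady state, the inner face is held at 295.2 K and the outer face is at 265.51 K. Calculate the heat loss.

Series thermal resistances, inner to outer:
  R_plate glass = L/(kA) = 5.98×10^-4/(0.700·5.35) = 1.597×10^-4 K/W
  R_aerogel blanket = L/(kA) = 0.00483/(0.0161·5.35) = 0.05607 K/W
  R_plate glass = L/(kA) = 4.10×10^-4/(0.728·5.35) = 1.053×10^-4 K/W
ΣR = 1.597×10^-4 + 0.05607 + 1.053×10^-4 = 0.05634 K/W
Q = ΔT/ΣR = (295.2 K − 265.51 K)/0.05634 = 527 W

Q = 527 W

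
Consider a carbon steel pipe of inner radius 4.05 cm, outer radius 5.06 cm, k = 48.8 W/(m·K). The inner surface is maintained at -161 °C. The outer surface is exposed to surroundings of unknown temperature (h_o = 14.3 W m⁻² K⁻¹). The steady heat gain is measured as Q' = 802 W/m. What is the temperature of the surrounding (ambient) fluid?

Series resistances:
  R'_carbon steel = ln(0.0506/0.0405)/(2πk) = 0.2226/(2π·48.8) = 7.261×10^-4 m·K/W
  R'_conv,out = 1/(2πr h) = 1/(2π·0.0506·14.3) = 0.2200 m·K/W
ΣR = 0.2207 m·K/W
ΔT = Q'·ΣR = 802 × 0.2207 = 177.0 K
Heat flows inward, so T_out = T_in + ΔT = -161 + 177.0 = 16.0 °C

T_out = 16.0 °C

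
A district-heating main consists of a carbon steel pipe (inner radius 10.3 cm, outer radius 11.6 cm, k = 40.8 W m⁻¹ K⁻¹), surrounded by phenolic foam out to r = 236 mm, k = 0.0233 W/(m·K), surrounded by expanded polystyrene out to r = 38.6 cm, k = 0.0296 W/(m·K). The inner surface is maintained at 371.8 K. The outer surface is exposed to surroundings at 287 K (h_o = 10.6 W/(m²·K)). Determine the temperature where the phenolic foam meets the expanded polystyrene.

Series thermal resistances, inner to outer:
  R'_carbon steel = ln(0.116/0.103)/(2πk) = 0.1189/(2π·40.8) = 4.637×10^-4 m·K/W
  R'_phenolic foam = ln(0.236/0.116)/(2πk) = 0.7102/(2π·0.0233) = 4.851 m·K/W
  R'_expanded polystyrene = ln(0.386/0.236)/(2πk) = 0.4920/(2π·0.0296) = 2.645 m·K/W
  R'_conv,out = 1/(2πr h) = 1/(2π·0.386·10.6) = 0.03890 m·K/W
ΣR = 4.637×10^-4 + 4.851 + 2.645 + 0.03890 = 7.535 m·K/W
Q' = ΔT/ΣR = (371.8 K − 287 K)/7.535 = 11.25 W/m
From the inner boundary to the phenolic foam/expanded polystyrene interface, ΣR_partial = 4.851 m·K/W.
T_interface = T_in − Q'·ΣR_partial = 371.8 K − (11.25)(4.851) = 317.2 K

T = 317.2 K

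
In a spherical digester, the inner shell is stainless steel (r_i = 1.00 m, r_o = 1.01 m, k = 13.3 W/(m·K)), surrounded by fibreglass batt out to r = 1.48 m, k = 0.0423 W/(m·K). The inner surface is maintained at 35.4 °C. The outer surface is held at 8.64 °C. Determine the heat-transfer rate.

Series thermal resistances, inner to outer:
  R_stainless steel = (1/1.00 − 1/1.01)/(4πk) = 0.009901/(4π·13.3) = 5.924×10^-5 K/W
  R_fibreglass batt = (1/1.01 − 1/1.48)/(4πk) = 0.3144/(4π·0.0423) = 0.5915 K/W
ΣR = 5.924×10^-5 + 0.5915 = 0.5916 K/W
Q = ΔT/ΣR = (35.4 °C − 8.64 °C)/0.5916 = 45.2 W

Q = 45.2 W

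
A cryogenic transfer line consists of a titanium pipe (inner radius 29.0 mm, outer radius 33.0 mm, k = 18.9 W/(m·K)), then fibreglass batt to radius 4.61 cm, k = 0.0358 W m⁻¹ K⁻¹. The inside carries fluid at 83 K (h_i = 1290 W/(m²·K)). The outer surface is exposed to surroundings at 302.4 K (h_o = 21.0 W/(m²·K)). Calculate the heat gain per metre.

Treat each layer as a resistance in series:
  R'_conv,in = 1/(2πr h) = 1/(2π·0.0290·1290) = 0.004254 m·K/W
  R'_titanium = ln(0.0330/0.0290)/(2πk) = 0.1292/(2π·18.9) = 0.001088 m·K/W
  R'_fibreglass batt = ln(0.0461/0.0330)/(2πk) = 0.3343/(2π·0.0358) = 1.486 m·K/W
  R'_conv,out = 1/(2πr h) = 1/(2π·0.0461·21.0) = 0.1644 m·K/W
ΣR = 0.004254 + 0.001088 + 1.486 + 0.1644 = 1.656 m·K/W
Q' = ΔT/ΣR = (83 K − 302.4 K)/1.656 = -132 W/m
(Negative Q' ⇒ heat flows inward; heat gain = 132 W/m.)

Q' = 132 W/m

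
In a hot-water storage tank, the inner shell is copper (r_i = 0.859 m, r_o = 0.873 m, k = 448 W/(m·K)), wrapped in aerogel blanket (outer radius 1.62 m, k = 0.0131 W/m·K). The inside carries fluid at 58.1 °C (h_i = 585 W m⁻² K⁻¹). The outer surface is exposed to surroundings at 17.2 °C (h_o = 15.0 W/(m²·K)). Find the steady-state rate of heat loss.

Q = 12.7 W

Treat each layer as a resistance in series:
  R_conv,in = 1/(4πr²h) = 1/(4π·0.859²·585) = 1.844×10^-4 K/W
  R_copper = (1/0.859 − 1/0.873)/(4πk) = 0.01867/(4π·448) = 3.316×10^-6 K/W
  R_aerogel blanket = (1/0.873 − 1/1.62)/(4πk) = 0.5282/(4π·0.0131) = 3.209 K/W
  R_conv,out = 1/(4πr²h) = 1/(4π·1.62²·15.0) = 0.002021 K/W
ΣR = 1.844×10^-4 + 3.316×10^-6 + 3.209 + 0.002021 = 3.211 K/W
Q = ΔT/ΣR = (58.1 °C − 17.2 °C)/3.211 = 12.7 W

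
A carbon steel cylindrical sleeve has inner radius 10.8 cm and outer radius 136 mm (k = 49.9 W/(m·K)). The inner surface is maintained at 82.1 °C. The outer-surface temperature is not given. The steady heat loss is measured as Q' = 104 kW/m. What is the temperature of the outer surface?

T_out = 5.63 °C

Sum the resistances:
  R'_carbon steel = ln(0.136/0.108)/(2πk) = 0.2305/(2π·49.9) = 7.353×10^-4 m·K/W
ΣR = 7.353×10^-4 m·K/W
ΔT = Q'·ΣR = 1.04×10^5 × 7.353×10^-4 = 76.47 K
Heat flows outward, so T_out = T_in − ΔT = 82.1 − 76.47 = 5.63 °C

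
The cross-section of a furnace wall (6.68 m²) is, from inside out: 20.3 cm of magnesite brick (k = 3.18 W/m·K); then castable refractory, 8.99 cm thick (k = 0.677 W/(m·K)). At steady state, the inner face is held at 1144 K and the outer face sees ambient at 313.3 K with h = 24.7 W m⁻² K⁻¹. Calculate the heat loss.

Q = 23.4 kW

Treat each layer as a resistance in series:
  R_magnesite brick = L/(kA) = 0.203/(3.18·6.68) = 0.009556 K/W
  R_castable refractory = L/(kA) = 0.0899/(0.677·6.68) = 0.01988 K/W
  R_conv,out = 1/(hA) = 1/(24.7·6.68) = 0.006061 K/W
ΣR = 0.009556 + 0.01988 + 0.006061 = 0.03550 K/W
Q = ΔT/ΣR = (1144 K − 313.3 K)/0.03550 = 23400 W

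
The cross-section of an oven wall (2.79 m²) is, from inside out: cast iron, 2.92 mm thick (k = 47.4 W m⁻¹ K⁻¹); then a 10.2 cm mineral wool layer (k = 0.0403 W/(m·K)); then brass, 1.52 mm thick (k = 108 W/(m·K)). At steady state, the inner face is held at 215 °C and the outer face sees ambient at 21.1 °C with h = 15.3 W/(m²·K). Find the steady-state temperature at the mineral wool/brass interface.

Treat each layer as a resistance in series:
  R_cast iron = L/(kA) = 0.00292/(47.4·2.79) = 2.208×10^-5 K/W
  R_mineral wool = L/(kA) = 0.102/(0.0403·2.79) = 0.9072 K/W
  R_brass = L/(kA) = 0.00152/(108·2.79) = 5.044×10^-6 K/W
  R_conv,out = 1/(hA) = 1/(15.3·2.79) = 0.02343 K/W
ΣR = 2.208×10^-5 + 0.9072 + 5.044×10^-6 + 0.02343 = 0.9307 K/W
Q = ΔT/ΣR = (215 °C − 21.1 °C)/0.9307 = 208.3 W
From the inner boundary to the mineral wool/brass interface, ΣR_partial = 0.9072 K/W.
T_interface = T_in − Q·ΣR_partial = 215 °C − (208.3)(0.9072) = 26.0 °C

T = 26.0 °C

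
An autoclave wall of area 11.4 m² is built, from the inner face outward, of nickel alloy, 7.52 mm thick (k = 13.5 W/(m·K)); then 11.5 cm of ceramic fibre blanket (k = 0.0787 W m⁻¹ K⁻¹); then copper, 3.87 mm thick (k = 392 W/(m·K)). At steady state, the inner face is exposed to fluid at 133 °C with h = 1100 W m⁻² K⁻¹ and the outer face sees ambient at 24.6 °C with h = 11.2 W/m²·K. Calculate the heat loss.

Resistance network (inner→outer):
  R_conv,in = 1/(hA) = 1/(1100·11.4) = 7.974×10^-5 K/W
  R_nickel alloy = L/(kA) = 0.00752/(13.5·11.4) = 4.886×10^-5 K/W
  R_ceramic fibre blanket = L/(kA) = 0.115/(0.0787·11.4) = 0.1282 K/W
  R_copper = L/(kA) = 0.00387/(392·11.4) = 8.660×10^-7 K/W
  R_conv,out = 1/(hA) = 1/(11.2·11.4) = 0.007832 K/W
ΣR = 7.974×10^-5 + 4.886×10^-5 + 0.1282 + 8.660×10^-7 + 0.007832 = 0.1362 K/W
Q = ΔT/ΣR = (133 °C − 24.6 °C)/0.1362 = 796 W

Q = 796 W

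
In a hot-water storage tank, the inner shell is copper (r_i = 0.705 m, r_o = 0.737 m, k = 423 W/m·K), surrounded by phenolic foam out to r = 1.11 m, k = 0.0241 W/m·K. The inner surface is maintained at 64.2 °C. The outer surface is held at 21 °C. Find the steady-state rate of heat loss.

Q = 28.7 W

Treat each layer as a resistance in series:
  R_copper = (1/0.705 − 1/0.737)/(4πk) = 0.06159/(4π·423) = 1.159×10^-5 K/W
  R_phenolic foam = (1/0.737 − 1/1.11)/(4πk) = 0.4560/(4π·0.0241) = 1.506 K/W
ΣR = 1.159×10^-5 + 1.506 = 1.506 K/W
Q = ΔT/ΣR = (64.2 °C − 21 °C)/1.506 = 28.7 W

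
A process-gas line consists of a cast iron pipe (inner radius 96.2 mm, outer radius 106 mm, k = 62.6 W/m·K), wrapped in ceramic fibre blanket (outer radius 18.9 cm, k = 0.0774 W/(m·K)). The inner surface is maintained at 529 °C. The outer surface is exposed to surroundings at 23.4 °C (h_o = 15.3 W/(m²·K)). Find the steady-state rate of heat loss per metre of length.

Q' = 406 W/m

Treat each layer as a resistance in series:
  R'_cast iron = ln(0.106/0.0962)/(2πk) = 0.09701/(2π·62.6) = 2.466×10^-4 m·K/W
  R'_ceramic fibre blanket = ln(0.189/0.106)/(2πk) = 0.5783/(2π·0.0774) = 1.189 m·K/W
  R'_conv,out = 1/(2πr h) = 1/(2π·0.189·15.3) = 0.05504 m·K/W
ΣR = 2.466×10^-4 + 1.189 + 0.05504 = 1.244 m·K/W
Q' = ΔT/ΣR = (529 °C − 23.4 °C)/1.244 = 406 W/m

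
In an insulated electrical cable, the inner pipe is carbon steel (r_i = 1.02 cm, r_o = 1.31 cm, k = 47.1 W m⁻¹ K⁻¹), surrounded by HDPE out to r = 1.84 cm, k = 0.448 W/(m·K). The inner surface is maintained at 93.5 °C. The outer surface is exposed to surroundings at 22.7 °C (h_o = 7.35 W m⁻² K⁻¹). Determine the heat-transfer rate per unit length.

Q' = 54.5 W/m

Treat each layer as a resistance in series:
  R'_carbon steel = ln(0.0131/0.0102)/(2πk) = 0.2502/(2π·47.1) = 8.455×10^-4 m·K/W
  R'_HDPE = ln(0.0184/0.0131)/(2πk) = 0.3397/(2π·0.448) = 0.1207 m·K/W
  R'_conv,out = 1/(2πr h) = 1/(2π·0.0184·7.35) = 1.177 m·K/W
ΣR = 8.455×10^-4 + 0.1207 + 1.177 = 1.299 m·K/W
Q' = ΔT/ΣR = (93.5 °C − 22.7 °C)/1.299 = 54.5 W/m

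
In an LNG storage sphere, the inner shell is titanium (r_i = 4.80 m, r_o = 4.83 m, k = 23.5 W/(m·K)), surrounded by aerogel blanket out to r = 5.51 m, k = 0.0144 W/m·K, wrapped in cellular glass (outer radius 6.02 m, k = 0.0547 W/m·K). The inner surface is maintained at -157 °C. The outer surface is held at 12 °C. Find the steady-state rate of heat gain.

Q = 1030 W

Series thermal resistances, inner to outer:
  R_titanium = (1/4.80 − 1/4.83)/(4πk) = 0.001294/(4π·23.5) = 4.382×10^-6 K/W
  R_aerogel blanket = (1/4.83 − 1/5.51)/(4πk) = 0.02555/(4π·0.0144) = 0.1412 K/W
  R_cellular glass = (1/5.51 − 1/6.02)/(4πk) = 0.01538/(4π·0.0547) = 0.02237 K/W
ΣR = 4.382×10^-6 + 0.1412 + 0.02237 = 0.1636 K/W
Q = ΔT/ΣR = (-157 °C − 12 °C)/0.1636 = -1030 W
(Negative Q ⇒ heat flows inward; heat gain = 1030 W.)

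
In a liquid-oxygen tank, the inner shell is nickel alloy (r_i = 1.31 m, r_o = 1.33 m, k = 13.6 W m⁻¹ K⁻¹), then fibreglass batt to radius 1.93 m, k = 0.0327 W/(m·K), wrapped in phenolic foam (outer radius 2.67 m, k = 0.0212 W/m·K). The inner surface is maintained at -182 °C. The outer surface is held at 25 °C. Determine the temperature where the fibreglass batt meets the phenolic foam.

Series thermal resistances, inner to outer:
  R_nickel alloy = (1/1.31 − 1/1.33)/(4πk) = 0.01148/(4π·13.6) = 6.717×10^-5 K/W
  R_fibreglass batt = (1/1.33 − 1/1.93)/(4πk) = 0.2337/(4π·0.0327) = 0.5688 K/W
  R_phenolic foam = (1/1.93 − 1/2.67)/(4πk) = 0.1436/(4π·0.0212) = 0.5390 K/W
ΣR = 6.717×10^-5 + 0.5688 + 0.5390 = 1.108 K/W
Q = ΔT/ΣR = (-182 °C − 25 °C)/1.108 = -186.8 W
From the inner boundary to the fibreglass batt/phenolic foam interface, ΣR_partial = 0.5689 K/W.
T_interface = T_in − Q·ΣR_partial = -182 °C − (-186.8)(0.5689) = -75.7 °C

T = -75.7 °C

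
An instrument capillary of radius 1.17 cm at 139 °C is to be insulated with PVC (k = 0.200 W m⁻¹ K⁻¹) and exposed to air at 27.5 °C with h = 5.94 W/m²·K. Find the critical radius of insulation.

r_cr = 3.37 cm

For a cylinder, r_cr = k_ins/h = 0.200/5.94 = 0.0337 m = 3.37 cm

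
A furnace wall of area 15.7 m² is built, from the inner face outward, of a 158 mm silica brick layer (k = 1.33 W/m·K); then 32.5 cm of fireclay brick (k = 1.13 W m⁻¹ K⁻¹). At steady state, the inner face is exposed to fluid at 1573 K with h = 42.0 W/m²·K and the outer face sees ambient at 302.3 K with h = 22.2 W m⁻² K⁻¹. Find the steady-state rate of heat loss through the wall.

Series thermal resistances, inner to outer:
  R_conv,in = 1/(hA) = 1/(42.0·15.7) = 0.001517 K/W
  R_silica brick = L/(kA) = 0.158/(1.33·15.7) = 0.007567 K/W
  R_fireclay brick = L/(kA) = 0.325/(1.13·15.7) = 0.01832 K/W
  R_conv,out = 1/(hA) = 1/(22.2·15.7) = 0.002869 K/W
ΣR = 0.001517 + 0.007567 + 0.01832 + 0.002869 = 0.03027 K/W
Q = ΔT/ΣR = (1573 K − 302.3 K)/0.03027 = 42000 W

Q = 42.0 kW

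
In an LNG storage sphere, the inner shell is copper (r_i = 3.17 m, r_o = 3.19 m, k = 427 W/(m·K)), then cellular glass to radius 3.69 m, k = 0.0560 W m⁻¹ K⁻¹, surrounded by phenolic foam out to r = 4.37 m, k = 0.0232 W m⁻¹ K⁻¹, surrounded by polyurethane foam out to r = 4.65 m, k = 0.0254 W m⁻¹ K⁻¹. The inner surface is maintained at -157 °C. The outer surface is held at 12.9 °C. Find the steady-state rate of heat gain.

Q = 685 W

Resistance network (inner→outer):
  R_copper = (1/3.17 − 1/3.19)/(4πk) = 0.001978/(4π·427) = 3.686×10^-7 K/W
  R_cellular glass = (1/3.19 − 1/3.69)/(4πk) = 0.04248/(4π·0.0560) = 0.06036 K/W
  R_phenolic foam = (1/3.69 − 1/4.37)/(4πk) = 0.04217/(4π·0.0232) = 0.1446 K/W
  R_polyurethane foam = (1/4.37 − 1/4.65)/(4πk) = 0.01378/(4π·0.0254) = 0.04317 K/W
ΣR = 3.686×10^-7 + 0.06036 + 0.1446 + 0.04317 = 0.2481 K/W
Q = ΔT/ΣR = (-157 °C − 12.9 °C)/0.2481 = -685 W
(Negative Q ⇒ heat flows inward; heat gain = 685 W.)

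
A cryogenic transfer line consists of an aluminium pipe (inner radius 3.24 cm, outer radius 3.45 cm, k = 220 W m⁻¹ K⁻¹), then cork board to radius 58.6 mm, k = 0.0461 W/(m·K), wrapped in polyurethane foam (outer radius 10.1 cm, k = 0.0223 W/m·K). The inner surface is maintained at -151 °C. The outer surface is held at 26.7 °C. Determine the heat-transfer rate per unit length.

Resistance network (inner→outer):
  R'_aluminium = ln(0.0345/0.0324)/(2πk) = 0.06280/(2π·220) = 4.543×10^-5 m·K/W
  R'_cork board = ln(0.0586/0.0345)/(2πk) = 0.5298/(2π·0.0461) = 1.829 m·K/W
  R'_polyurethane foam = ln(0.101/0.0586)/(2πk) = 0.5444/(2π·0.0223) = 3.885 m·K/W
ΣR = 4.543×10^-5 + 1.829 + 3.885 = 5.714 m·K/W
Q' = ΔT/ΣR = (-151 °C − 26.7 °C)/5.714 = -31.1 W/m
(Negative Q' ⇒ heat flows inward; heat gain = 31.1 W/m.)

Q' = 31.1 W/m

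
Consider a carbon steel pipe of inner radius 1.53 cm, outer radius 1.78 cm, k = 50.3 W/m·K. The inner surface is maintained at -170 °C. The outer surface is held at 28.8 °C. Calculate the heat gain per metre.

Q' = 2πk·ΔT/ln(r₂/r₁) = 2π × 50.3 × 198.8 / ln(0.0178/0.0153) = 4.15×10^5 W/m

Q' = 415 kW/m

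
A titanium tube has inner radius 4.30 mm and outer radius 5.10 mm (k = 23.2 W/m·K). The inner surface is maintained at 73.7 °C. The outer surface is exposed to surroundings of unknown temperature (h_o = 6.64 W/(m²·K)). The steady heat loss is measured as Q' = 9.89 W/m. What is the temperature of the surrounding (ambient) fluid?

T_out = 27.2 °C

Sum the resistances:
  R'_titanium = ln(0.00510/0.00430)/(2πk) = 0.1706/(2π·23.2) = 0.001171 m·K/W
  R'_conv,out = 1/(2πr h) = 1/(2π·0.00510·6.64) = 4.700 m·K/W
ΣR = 4.701 m·K/W
ΔT = Q'·ΣR = 9.89 × 4.701 = 46.49 K
Heat flows outward, so T_out = T_in − ΔT = 73.7 − 46.49 = 27.2 °C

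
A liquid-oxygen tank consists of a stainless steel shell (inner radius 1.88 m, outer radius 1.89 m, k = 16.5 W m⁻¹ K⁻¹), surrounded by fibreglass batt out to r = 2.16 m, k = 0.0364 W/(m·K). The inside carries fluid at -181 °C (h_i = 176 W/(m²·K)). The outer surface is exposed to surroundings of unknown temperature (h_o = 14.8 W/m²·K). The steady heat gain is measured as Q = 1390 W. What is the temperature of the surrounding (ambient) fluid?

Series resistances:
  R_conv,in = 1/(4πr²h) = 1/(4π·1.88²·176) = 1.279×10^-4 K/W
  R_stainless steel = (1/1.88 − 1/1.89)/(4πk) = 0.002814/(4π·16.5) = 1.357×10^-5 K/W
  R_fibreglass batt = (1/1.89 − 1/2.16)/(4πk) = 0.06614/(4π·0.0364) = 0.1446 K/W
  R_conv,out = 1/(4πr²h) = 1/(4π·2.16²·14.8) = 0.001152 K/W
ΣR = 0.1459 K/W
ΔT = Q·ΣR = 1390 × 0.1459 = 202.8 K
Heat flows inward, so T_out = T_in + ΔT = -181 + 202.8 = 21.8 °C

T_out = 21.8 °C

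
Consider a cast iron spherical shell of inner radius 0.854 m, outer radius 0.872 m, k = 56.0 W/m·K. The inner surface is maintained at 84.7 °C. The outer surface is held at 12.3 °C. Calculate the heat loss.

Q = 2110 kW

Q = 4πk·ΔT/(1/r₁ − 1/r₂) = 4π × 56.0 × 72.4 / (1/0.854 − 1/0.872) = 2.11×10^6 W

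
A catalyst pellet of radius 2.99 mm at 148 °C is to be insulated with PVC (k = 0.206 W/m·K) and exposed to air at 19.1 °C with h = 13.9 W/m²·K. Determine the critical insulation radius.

For a sphere, r_cr = 2k_ins/h = 2·0.206/13.9 = 0.0296 m = 2.96 cm

r_cr = 2.96 cm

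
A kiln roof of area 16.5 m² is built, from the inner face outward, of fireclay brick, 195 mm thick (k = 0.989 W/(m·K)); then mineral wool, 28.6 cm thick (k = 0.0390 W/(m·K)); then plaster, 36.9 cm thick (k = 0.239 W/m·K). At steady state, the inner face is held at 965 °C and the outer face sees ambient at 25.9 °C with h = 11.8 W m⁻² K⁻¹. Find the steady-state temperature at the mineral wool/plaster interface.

T = 193 °C

Series thermal resistances, inner to outer:
  R_fireclay brick = L/(kA) = 0.195/(0.989·16.5) = 0.01195 K/W
  R_mineral wool = L/(kA) = 0.286/(0.0390·16.5) = 0.4444 K/W
  R_plaster = L/(kA) = 0.369/(0.239·16.5) = 0.09357 K/W
  R_conv,out = 1/(hA) = 1/(11.8·16.5) = 0.005136 K/W
ΣR = 0.01195 + 0.4444 + 0.09357 + 0.005136 = 0.5551 K/W
Q = ΔT/ΣR = (965 °C − 25.9 °C)/0.5551 = 1692 W
From the inner boundary to the mineral wool/plaster interface, ΣR_partial = 0.4564 K/W.
T_interface = T_in − Q·ΣR_partial = 965 °C − (1692)(0.4564) = 193 °C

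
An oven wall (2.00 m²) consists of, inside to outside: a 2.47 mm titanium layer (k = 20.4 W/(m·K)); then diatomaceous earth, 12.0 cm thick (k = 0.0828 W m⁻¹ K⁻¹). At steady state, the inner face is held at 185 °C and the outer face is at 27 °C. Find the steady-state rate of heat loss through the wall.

Q = 218 W

Series thermal resistances, inner to outer:
  R_titanium = L/(kA) = 0.00247/(20.4·2.00) = 6.054×10^-5 K/W
  R_diatomaceous earth = L/(kA) = 0.120/(0.0828·2.00) = 0.7246 K/W
ΣR = 6.054×10^-5 + 0.7246 = 0.7247 K/W
Q = ΔT/ΣR = (185 °C − 27 °C)/0.7247 = 218 W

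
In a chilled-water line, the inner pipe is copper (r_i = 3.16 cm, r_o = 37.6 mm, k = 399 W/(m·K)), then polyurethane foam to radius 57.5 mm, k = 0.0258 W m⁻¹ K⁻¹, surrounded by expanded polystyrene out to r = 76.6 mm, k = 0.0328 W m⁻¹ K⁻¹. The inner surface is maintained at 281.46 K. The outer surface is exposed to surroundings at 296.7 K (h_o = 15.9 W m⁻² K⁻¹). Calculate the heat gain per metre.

Q' = 3.68 W/m

Resistance network (inner→outer):
  R'_copper = ln(0.0376/0.0316)/(2πk) = 0.1738/(2π·399) = 6.934×10^-5 m·K/W
  R'_polyurethane foam = ln(0.0575/0.0376)/(2πk) = 0.4248/(2π·0.0258) = 2.620 m·K/W
  R'_expanded polystyrene = ln(0.0766/0.0575)/(2πk) = 0.2868/(2π·0.0328) = 1.392 m·K/W
  R'_conv,out = 1/(2πr h) = 1/(2π·0.0766·15.9) = 0.1307 m·K/W
ΣR = 6.934×10^-5 + 2.620 + 1.392 + 0.1307 = 4.143 m·K/W
Q' = ΔT/ΣR = (281.46 K − 296.7 K)/4.143 = -3.68 W/m
(Negative Q' ⇒ heat flows inward; heat gain = 3.68 W/m.)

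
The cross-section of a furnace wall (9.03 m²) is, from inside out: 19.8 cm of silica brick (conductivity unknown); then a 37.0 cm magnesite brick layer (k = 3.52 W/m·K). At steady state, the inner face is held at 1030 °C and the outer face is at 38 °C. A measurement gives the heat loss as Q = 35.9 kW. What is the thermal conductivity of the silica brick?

ΣR = ΔT/Q = |1030 − 38|/35900 = 0.02763 K/W
Known resistances:
  R_magnesite brick = L/(kA) = 0.370/(3.52·9.03) = 0.01164 K/W
R_silica brick = ΣR − ΣR_known = 0.02763 − 0.01164 = 0.01599 K/W
L/(kA) = 0.01599 ⇒ k = 0.198/(0.01599·9.03) = 1.37 W/m·K

k = 1.37 W/m·K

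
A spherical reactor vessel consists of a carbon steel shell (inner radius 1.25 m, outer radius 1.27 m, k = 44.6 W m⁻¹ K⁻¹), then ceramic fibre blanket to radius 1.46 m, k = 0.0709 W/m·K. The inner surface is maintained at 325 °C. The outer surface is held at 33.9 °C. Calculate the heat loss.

Q = 2530 W

Series thermal resistances, inner to outer:
  R_carbon steel = (1/1.25 − 1/1.27)/(4πk) = 0.01260/(4π·44.6) = 2.248×10^-5 K/W
  R_ceramic fibre blanket = (1/1.27 − 1/1.46)/(4πk) = 0.1025/(4π·0.0709) = 0.1150 K/W
ΣR = 2.248×10^-5 + 0.1150 = 0.1150 K/W
Q = ΔT/ΣR = (325 °C − 33.9 °C)/0.1150 = 2530 W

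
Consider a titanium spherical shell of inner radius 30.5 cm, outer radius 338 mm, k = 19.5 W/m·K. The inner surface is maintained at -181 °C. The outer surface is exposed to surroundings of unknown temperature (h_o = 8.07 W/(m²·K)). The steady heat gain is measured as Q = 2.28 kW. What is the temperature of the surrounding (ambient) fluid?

Sum the resistances:
  R_titanium = (1/0.305 − 1/0.338)/(4πk) = 0.3201/(4π·19.5) = 0.001306 K/W
  R_conv,out = 1/(4πr²h) = 1/(4π·0.338²·8.07) = 0.08631 K/W
ΣR = 0.08762 K/W
ΔT = Q·ΣR = 2280 × 0.08762 = 199.8 K
Heat flows inward, so T_out = T_in + ΔT = -181 + 199.8 = 18.8 °C

T_out = 18.8 °C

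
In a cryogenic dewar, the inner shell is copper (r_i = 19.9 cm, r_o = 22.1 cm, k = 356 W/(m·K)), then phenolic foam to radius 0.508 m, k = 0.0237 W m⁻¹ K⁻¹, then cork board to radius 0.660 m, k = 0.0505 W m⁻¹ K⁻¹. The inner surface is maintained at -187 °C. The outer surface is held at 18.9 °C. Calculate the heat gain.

Q = 22.1 W

Treat each layer as a resistance in series:
  R_copper = (1/0.199 − 1/0.221)/(4πk) = 0.5002/(4π·356) = 1.118×10^-4 K/W
  R_phenolic foam = (1/0.221 − 1/0.508)/(4πk) = 2.556/(4π·0.0237) = 8.584 K/W
  R_cork board = (1/0.508 − 1/0.660)/(4πk) = 0.4534/(4π·0.0505) = 0.7144 K/W
ΣR = 1.118×10^-4 + 8.584 + 0.7144 = 9.299 K/W
Q = ΔT/ΣR = (-187 °C − 18.9 °C)/9.299 = -22.1 W
(Negative Q ⇒ heat flows inward; heat gain = 22.1 W.)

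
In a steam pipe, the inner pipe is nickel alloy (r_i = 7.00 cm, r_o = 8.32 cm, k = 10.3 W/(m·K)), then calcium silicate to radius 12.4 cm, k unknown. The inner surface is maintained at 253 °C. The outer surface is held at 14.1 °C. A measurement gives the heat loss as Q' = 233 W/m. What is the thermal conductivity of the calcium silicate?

ΣR = ΔT/Q' = |253 − 14.1|/233 = 1.025 m·K/W
Known resistances:
  R'_nickel alloy = ln(0.0832/0.0700)/(2πk) = 0.1728/(2π·10.3) = 0.002669 m·K/W
R_calcium silicate = ΣR − ΣR_known = 1.025 − 0.002669 = 1.022 m·K/W
ln(r₂/r₁)/(2πk) = 1.022 ⇒ k = 0.3990/(2π·1.022) = 0.0621 W/m·K

k = 0.0621 W/m·K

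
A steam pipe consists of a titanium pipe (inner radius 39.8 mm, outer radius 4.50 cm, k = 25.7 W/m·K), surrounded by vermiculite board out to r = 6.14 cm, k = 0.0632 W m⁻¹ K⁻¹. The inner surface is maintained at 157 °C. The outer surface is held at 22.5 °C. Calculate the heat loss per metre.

Q' = 172 W/m

Treat each layer as a resistance in series:
  R'_titanium = ln(0.0450/0.0398)/(2πk) = 0.1228/(2π·25.7) = 7.604×10^-4 m·K/W
  R'_vermiculite board = ln(0.0614/0.0450)/(2πk) = 0.3107/(2π·0.0632) = 0.7825 m·K/W
ΣR = 7.604×10^-4 + 0.7825 = 0.7833 m·K/W
Q' = ΔT/ΣR = (157 °C − 22.5 °C)/0.7833 = 172 W/m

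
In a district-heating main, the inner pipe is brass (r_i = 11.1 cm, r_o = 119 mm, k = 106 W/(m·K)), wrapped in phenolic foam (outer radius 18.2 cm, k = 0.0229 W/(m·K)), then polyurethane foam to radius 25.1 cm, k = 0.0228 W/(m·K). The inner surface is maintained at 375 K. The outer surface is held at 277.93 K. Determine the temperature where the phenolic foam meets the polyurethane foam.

T = 319.8 K

Resistance network (inner→outer):
  R'_brass = ln(0.119/0.111)/(2πk) = 0.06959/(2π·106) = 1.045×10^-4 m·K/W
  R'_phenolic foam = ln(0.182/0.119)/(2πk) = 0.4249/(2π·0.0229) = 2.953 m·K/W
  R'_polyurethane foam = ln(0.251/0.182)/(2πk) = 0.3214/(2π·0.0228) = 2.244 m·K/W
ΣR = 1.045×10^-4 + 2.953 + 2.244 = 5.197 m·K/W
Q' = ΔT/ΣR = (375 K − 277.93 K)/5.197 = 18.68 W/m
From the inner boundary to the phenolic foam/polyurethane foam interface, ΣR_partial = 2.953 m·K/W.
T_interface = T_in − Q'·ΣR_partial = 375 K − (18.68)(2.953) = 319.8 K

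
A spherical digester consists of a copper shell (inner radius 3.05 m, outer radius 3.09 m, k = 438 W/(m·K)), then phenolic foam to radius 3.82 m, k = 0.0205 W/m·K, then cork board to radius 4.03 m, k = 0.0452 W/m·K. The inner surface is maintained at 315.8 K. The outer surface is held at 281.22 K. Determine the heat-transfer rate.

Series thermal resistances, inner to outer:
  R_copper = (1/3.05 − 1/3.09)/(4πk) = 0.004244/(4π·438) = 7.711×10^-7 K/W
  R_phenolic foam = (1/3.09 − 1/3.82)/(4πk) = 0.06184/(4π·0.0205) = 0.2401 K/W
  R_cork board = (1/3.82 − 1/4.03)/(4πk) = 0.01364/(4π·0.0452) = 0.02402 K/W
ΣR = 7.711×10^-7 + 0.2401 + 0.02402 = 0.2641 K/W
Q = ΔT/ΣR = (315.8 K − 281.22 K)/0.2641 = 131 W

Q = 131 W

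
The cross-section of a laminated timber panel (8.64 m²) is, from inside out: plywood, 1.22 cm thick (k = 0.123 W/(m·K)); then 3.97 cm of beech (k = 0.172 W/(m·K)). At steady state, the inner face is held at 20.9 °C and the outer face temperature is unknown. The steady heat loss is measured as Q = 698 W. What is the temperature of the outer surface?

T_out = -5.76 °C

Sum the resistances:
  R_plywood = L/(kA) = 0.0122/(0.123·8.64) = 0.01148 K/W
  R_beech = L/(kA) = 0.0397/(0.172·8.64) = 0.02671 K/W
ΣR = 0.03819 K/W
ΔT = Q·ΣR = 698 × 0.03819 = 26.66 K
Heat flows outward, so T_out = T_in − ΔT = 20.9 − 26.66 = -5.76 °C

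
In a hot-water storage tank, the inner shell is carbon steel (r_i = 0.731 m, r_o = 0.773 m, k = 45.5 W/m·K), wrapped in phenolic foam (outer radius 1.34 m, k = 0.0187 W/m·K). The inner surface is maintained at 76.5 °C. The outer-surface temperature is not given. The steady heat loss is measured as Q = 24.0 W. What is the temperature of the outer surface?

Sum the resistances:
  R_carbon steel = (1/0.731 − 1/0.773)/(4πk) = 0.07433/(4π·45.5) = 1.300×10^-4 K/W
  R_phenolic foam = (1/0.773 − 1/1.34)/(4πk) = 0.5474/(4π·0.0187) = 2.329 K/W
ΣR = 2.330 K/W
ΔT = Q·ΣR = 24.0 × 2.330 = 55.92 K
Heat flows outward, so T_out = T_in − ΔT = 76.5 − 55.92 = 20.6 °C

T_out = 20.6 °C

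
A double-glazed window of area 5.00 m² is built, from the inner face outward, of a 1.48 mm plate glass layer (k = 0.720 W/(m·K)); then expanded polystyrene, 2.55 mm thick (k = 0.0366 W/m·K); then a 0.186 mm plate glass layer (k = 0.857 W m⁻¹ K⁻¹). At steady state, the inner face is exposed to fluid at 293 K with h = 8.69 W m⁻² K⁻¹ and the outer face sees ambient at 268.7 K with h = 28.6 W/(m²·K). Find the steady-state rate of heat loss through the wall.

Resistance network (inner→outer):
  R_conv,in = 1/(hA) = 1/(8.69·5.00) = 0.02301 K/W
  R_plate glass = L/(kA) = 0.00148/(0.720·5.00) = 4.111×10^-4 K/W
  R_expanded polystyrene = L/(kA) = 0.00255/(0.0366·5.00) = 0.01393 K/W
  R_plate glass = L/(kA) = 1.86×10^-4/(0.857·5.00) = 4.341×10^-5 K/W
  R_conv,out = 1/(hA) = 1/(28.6·5.00) = 0.006993 K/W
ΣR = 0.02301 + 4.111×10^-4 + 0.01393 + 4.341×10^-5 + 0.006993 = 0.04439 K/W
Q = ΔT/ΣR = (293 K − 268.7 K)/0.04439 = 547 W

Q = 547 W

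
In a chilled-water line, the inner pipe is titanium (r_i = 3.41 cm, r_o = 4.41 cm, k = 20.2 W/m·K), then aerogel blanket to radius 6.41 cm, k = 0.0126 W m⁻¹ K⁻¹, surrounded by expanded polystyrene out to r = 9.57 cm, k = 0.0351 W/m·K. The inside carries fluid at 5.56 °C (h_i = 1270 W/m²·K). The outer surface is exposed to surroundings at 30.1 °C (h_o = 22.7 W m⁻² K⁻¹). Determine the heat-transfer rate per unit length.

Resistance network (inner→outer):
  R'_conv,in = 1/(2πr h) = 1/(2π·0.0341·1270) = 0.003675 m·K/W
  R'_titanium = ln(0.0441/0.0341)/(2πk) = 0.2572/(2π·20.2) = 0.002026 m·K/W
  R'_aerogel blanket = ln(0.0641/0.0441)/(2πk) = 0.3740/(2π·0.0126) = 4.724 m·K/W
  R'_expanded polystyrene = ln(0.0957/0.0641)/(2πk) = 0.4008/(2π·0.0351) = 1.817 m·K/W
  R'_conv,out = 1/(2πr h) = 1/(2π·0.0957·22.7) = 0.07326 m·K/W
ΣR = 0.003675 + 0.002026 + 4.724 + 1.817 + 0.07326 = 6.620 m·K/W
Q' = ΔT/ΣR = (5.56 °C − 30.1 °C)/6.620 = -3.71 W/m
(Negative Q' ⇒ heat flows inward; heat gain = 3.71 W/m.)

Q' = 3.71 W/m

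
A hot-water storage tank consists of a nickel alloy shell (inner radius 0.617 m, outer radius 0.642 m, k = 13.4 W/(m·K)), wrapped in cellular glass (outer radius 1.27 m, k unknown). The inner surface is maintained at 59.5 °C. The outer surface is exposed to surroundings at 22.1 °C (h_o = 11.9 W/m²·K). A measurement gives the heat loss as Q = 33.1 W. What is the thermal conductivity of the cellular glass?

k = 0.0545 W/m·K

ΣR = ΔT/Q = |59.5 − 22.1|/33.1 = 1.130 K/W
Known resistances:
  R_nickel alloy = (1/0.617 − 1/0.642)/(4πk) = 0.06311/(4π·13.4) = 3.748×10^-4 K/W
  R_conv,out = 1/(4πr²h) = 1/(4π·1.27²·11.9) = 0.004146 K/W
R_cellular glass = ΣR − ΣR_known = 1.130 − 0.004521 = 1.125 K/W
(1/r₁−1/r₂)/(4πk) = 1.125 ⇒ k = 0.7702/(4π·1.125) = 0.0545 W/m·K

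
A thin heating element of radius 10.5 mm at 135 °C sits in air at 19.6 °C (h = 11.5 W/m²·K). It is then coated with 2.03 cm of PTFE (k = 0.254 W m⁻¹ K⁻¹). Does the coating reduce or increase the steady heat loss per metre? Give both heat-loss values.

increases: 87.6 → 103 W/m

Critical radius for a cylinder: r_cr = k/h = 0.0221 m = 2.21 cm.
Outer radius after coating: r₂ = 0.0105 + 0.0203 = 0.0308 m.
r₁ < r_cr < r₂: heat loss rises to a maximum at r_cr then falls. Whether the coating helps depends on whether Q(r₂) has dropped back below Q(r₁).
Bare: R = 1/(2πr₁h) = 1.318 m·K/W; Q = 115.4/1.318 = 87.6 W/m.
Coated: R = R_cond + R_conv = 1.124 m·K/W; Q = 115.4/1.124 = 103 W/m.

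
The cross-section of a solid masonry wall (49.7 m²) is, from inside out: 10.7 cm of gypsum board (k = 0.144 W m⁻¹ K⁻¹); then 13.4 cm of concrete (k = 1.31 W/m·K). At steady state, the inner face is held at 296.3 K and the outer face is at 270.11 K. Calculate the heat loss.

Treat each layer as a resistance in series:
  R_gypsum board = L/(kA) = 0.107/(0.144·49.7) = 0.01495 K/W
  R_concrete = L/(kA) = 0.134/(1.31·49.7) = 0.002058 K/W
ΣR = 0.01495 + 0.002058 = 0.01701 K/W
Q = ΔT/ΣR = (296.3 K − 270.11 K)/0.01701 = 1540 W

Q = 1540 W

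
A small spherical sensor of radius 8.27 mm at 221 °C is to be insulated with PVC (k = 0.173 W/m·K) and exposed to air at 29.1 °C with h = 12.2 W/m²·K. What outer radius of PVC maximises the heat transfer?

For a sphere, r_cr = 2k_ins/h = 2·0.173/12.2 = 0.0284 m = 2.84 cm

r_cr = 2.84 cm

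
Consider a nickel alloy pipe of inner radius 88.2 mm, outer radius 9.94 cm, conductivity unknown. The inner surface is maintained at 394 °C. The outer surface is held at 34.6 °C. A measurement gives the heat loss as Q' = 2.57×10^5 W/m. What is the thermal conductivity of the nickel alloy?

ΣR = ΔT/Q' = |394 − 34.6|/2.57×10^5 = 0.001398 m·K/W
ln(r₂/r₁)/(2πk) = 0.001398 ⇒ k = 0.1195/(2π·0.001398) = 13.6 W/m·K

k = 13.6 W/m·K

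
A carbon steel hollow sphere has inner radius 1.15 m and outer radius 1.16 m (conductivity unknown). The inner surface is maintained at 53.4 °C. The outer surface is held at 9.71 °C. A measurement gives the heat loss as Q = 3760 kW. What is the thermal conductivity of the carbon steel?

ΣR = ΔT/Q = |53.4 − 9.71|/3.76×10^6 = 1.162×10^-5 K/W
(1/r₁−1/r₂)/(4πk) = 1.162×10^-5 ⇒ k = 0.007496/(4π·1.162×10^-5) = 51.3 W/m·K

k = 51.3 W/m·K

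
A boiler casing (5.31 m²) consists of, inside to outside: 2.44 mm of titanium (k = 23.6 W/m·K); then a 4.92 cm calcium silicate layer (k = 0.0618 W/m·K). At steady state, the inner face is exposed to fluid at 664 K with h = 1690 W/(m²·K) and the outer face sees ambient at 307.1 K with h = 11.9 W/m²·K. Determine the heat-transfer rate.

Resistance network (inner→outer):
  R_conv,in = 1/(hA) = 1/(1690·5.31) = 1.114×10^-4 K/W
  R_titanium = L/(kA) = 0.00244/(23.6·5.31) = 1.947×10^-5 K/W
  R_calcium silicate = L/(kA) = 0.0492/(0.0618·5.31) = 0.1499 K/W
  R_conv,out = 1/(hA) = 1/(11.9·5.31) = 0.01583 K/W
ΣR = 1.114×10^-4 + 1.947×10^-5 + 0.1499 + 0.01583 = 0.1659 K/W
Q = ΔT/ΣR = (664 K − 307.1 K)/0.1659 = 2150 W

Q = 2.15 kW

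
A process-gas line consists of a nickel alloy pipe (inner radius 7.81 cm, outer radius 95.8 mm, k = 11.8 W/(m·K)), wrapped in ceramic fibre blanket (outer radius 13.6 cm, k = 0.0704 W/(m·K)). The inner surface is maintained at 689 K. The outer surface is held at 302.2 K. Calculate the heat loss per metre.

Treat each layer as a resistance in series:
  R'_nickel alloy = ln(0.0958/0.0781)/(2πk) = 0.2043/(2π·11.8) = 0.002755 m·K/W
  R'_ceramic fibre blanket = ln(0.136/0.0958)/(2πk) = 0.3504/(2π·0.0704) = 0.7921 m·K/W
ΣR = 0.002755 + 0.7921 = 0.7949 m·K/W
Q' = ΔT/ΣR = (689 K − 302.2 K)/0.7949 = 487 W/m

Q' = 487 W/m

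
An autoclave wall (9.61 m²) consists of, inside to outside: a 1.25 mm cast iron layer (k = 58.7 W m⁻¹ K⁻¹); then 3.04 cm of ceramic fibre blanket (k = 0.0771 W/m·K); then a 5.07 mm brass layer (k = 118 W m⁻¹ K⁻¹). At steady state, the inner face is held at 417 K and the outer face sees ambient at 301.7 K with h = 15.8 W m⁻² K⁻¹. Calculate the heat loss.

Q = 2.42 kW

Series thermal resistances, inner to outer:
  R_cast iron = L/(kA) = 0.00125/(58.7·9.61) = 2.216×10^-6 K/W
  R_ceramic fibre blanket = L/(kA) = 0.0304/(0.0771·9.61) = 0.04103 K/W
  R_brass = L/(kA) = 0.00507/(118·9.61) = 4.471×10^-6 K/W
  R_conv,out = 1/(hA) = 1/(15.8·9.61) = 0.006586 K/W
ΣR = 2.216×10^-6 + 0.04103 + 4.471×10^-6 + 0.006586 = 0.04762 K/W
Q = ΔT/ΣR = (417 K − 301.7 K)/0.04762 = 2420 W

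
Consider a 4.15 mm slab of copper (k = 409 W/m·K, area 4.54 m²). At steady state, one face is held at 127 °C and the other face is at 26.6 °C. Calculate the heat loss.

Q = 44900 kW

Q = kA·ΔT/L = 409 × 4.54 × |127 °C − 26.6 °C| / 0.00415 = 4.49×10^7 W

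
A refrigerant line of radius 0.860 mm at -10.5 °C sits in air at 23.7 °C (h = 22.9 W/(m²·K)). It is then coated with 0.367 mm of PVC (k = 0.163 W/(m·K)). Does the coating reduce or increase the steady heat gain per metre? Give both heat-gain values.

Critical radius for a cylinder: r_cr = k/h = 0.00712 m = 0.712 cm.
Outer radius after coating: r₂ = 8.60×10^-4 + 3.67×10^-4 = 0.001227 m.
Since r₁ < r_cr and r₂ ≤ r_cr, the coating moves toward the maximum at r_cr — heat gain rises.
Bare: R = 1/(2πr₁h) = 8.081 m·K/W; Q = 34.2/8.081 = 4.23 W/m.
Coated: R = R_cond + R_conv = 6.011 m·K/W; Q = 34.2/6.011 = 5.69 W/m.

increases: 4.23 → 5.69 W/m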